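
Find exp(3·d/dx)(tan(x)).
\tan{\left(x + 3 \right)}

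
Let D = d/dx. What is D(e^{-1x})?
- e^{- x}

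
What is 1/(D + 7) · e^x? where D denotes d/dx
\frac{e^{x}}{8}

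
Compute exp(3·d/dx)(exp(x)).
e^{x + 3}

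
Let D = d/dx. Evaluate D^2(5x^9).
360 x^{7}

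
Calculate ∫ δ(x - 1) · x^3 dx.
1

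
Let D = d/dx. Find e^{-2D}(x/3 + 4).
\frac{x}{3} + \frac{10}{3}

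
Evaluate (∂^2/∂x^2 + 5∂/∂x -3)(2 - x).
3 x - 11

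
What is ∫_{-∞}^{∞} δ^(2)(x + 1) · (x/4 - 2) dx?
0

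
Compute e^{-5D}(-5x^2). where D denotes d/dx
- 5 x^{2} + 50 x - 125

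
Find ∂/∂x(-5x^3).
- 15 x^{2}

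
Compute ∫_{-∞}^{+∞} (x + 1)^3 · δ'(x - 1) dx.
-12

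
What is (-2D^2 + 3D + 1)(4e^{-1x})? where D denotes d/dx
- 16 e^{- x}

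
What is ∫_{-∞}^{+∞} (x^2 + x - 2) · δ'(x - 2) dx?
-5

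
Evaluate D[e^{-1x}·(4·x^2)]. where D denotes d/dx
4 x \left(2 - x\right) e^{- x}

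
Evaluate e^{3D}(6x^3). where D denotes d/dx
6 x^{3} + 54 x^{2} + 162 x + 162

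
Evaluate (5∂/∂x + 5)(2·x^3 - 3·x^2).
5 x \left(2 x^{2} + 3 x - 6\right)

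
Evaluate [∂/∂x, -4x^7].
- 28 x^{6}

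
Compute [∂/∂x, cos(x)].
- \sin{\left(x \right)}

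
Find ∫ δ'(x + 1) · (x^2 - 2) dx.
2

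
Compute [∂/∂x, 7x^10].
70 x^{9}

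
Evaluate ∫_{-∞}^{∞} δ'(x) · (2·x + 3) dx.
-2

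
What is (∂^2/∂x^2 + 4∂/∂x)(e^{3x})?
21 e^{3 x}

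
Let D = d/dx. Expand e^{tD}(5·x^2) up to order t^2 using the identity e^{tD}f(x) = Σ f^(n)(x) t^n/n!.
5 t^{2} + 10 t x + 5 x^{2}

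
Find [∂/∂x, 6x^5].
30 x^{4}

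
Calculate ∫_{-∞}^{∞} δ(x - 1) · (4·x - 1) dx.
3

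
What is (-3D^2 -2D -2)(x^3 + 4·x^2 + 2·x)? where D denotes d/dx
- 2 x^{3} - 14 x^{2} - 38 x - 28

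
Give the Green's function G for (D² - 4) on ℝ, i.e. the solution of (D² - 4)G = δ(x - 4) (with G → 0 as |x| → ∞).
-\frac{e^{-2|x - 4|}}{4}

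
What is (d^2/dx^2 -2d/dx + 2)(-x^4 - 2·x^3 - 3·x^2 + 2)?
- 2 x^{4} + 4 x^{3} - 6 x^{2} - 2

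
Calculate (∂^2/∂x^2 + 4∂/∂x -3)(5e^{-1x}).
- 30 e^{- x}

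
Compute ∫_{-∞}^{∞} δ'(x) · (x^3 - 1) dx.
0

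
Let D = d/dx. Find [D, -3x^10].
- 30 x^{9}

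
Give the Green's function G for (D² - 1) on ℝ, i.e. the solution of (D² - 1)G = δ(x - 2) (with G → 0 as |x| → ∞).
-\frac{e^{-|x - 2|}}{2}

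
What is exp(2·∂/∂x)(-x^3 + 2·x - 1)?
- x^{3} - 6 x^{2} - 10 x - 5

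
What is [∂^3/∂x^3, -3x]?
-9\frac{d^{2}}{dx^{2}}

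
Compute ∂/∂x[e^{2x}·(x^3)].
x^{2} \left(2 x + 3\right) e^{2 x}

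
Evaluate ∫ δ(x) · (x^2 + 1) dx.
1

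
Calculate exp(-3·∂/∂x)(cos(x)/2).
\frac{\cos{\left(x - 3 \right)}}{2}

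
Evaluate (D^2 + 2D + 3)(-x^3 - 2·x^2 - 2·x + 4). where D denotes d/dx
- 3 x^{3} - 12 x^{2} - 20 x + 4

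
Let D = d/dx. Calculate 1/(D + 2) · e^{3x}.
\frac{e^{3 x}}{5}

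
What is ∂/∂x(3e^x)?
3 e^{x}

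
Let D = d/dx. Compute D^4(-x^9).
- 3024 x^{5}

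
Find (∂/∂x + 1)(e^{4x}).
5 e^{4 x}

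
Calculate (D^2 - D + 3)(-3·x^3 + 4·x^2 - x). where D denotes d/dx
- 9 x^{3} + 21 x^{2} - 29 x + 9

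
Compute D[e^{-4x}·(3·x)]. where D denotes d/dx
3 \left(1 - 4 x\right) e^{- 4 x}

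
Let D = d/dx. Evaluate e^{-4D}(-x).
4 - x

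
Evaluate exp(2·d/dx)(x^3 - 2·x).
x^{3} + 6 x^{2} + 10 x + 4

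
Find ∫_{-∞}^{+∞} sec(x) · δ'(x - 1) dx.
- \tan{\left(1 \right)} \sec{\left(1 \right)}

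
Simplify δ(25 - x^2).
\frac{\delta(x - 5) + \delta(x + 5)}{10}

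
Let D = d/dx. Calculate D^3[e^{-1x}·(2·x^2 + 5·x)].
\left(- 2 x^{2} + 7 x + 3\right) e^{- x}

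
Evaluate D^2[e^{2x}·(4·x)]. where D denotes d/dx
16 \left(x + 1\right) e^{2 x}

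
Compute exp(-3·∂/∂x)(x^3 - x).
x^{3} - 9 x^{2} + 26 x - 24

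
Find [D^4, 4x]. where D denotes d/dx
16D^{3}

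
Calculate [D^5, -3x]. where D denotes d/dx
-15D^{4}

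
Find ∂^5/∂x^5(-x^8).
- 6720 x^{3}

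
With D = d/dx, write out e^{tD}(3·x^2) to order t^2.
3 t^{2} + 6 t x + 3 x^{2}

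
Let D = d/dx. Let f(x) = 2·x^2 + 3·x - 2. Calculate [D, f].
4 x + 3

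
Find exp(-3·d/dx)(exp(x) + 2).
e^{x - 3} + 2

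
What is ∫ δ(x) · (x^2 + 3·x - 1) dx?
-1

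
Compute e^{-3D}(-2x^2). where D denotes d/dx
- 2 x^{2} + 12 x - 18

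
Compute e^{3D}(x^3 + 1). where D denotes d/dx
x^{3} + 9 x^{2} + 27 x + 28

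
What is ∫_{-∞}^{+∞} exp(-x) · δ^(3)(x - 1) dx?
e^{-1}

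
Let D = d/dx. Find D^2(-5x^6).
- 150 x^{4}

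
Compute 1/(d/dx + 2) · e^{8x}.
\frac{e^{8 x}}{10}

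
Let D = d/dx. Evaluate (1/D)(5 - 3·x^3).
- \frac{3 x^{4}}{4} + 5 x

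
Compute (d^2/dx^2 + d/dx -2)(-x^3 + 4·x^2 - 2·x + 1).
2 x^{3} - 11 x^{2} + 6 x + 4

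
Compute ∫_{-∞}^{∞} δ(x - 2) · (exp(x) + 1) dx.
1 + e^{2}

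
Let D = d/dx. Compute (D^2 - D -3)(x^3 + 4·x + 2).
- 3 x^{3} - 3 x^{2} - 6 x - 10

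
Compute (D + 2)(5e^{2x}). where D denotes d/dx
20 e^{2 x}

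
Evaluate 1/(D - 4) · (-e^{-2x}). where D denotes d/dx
\frac{e^{- 2 x}}{6}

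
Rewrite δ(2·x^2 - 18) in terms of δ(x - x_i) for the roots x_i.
\frac{\delta(x - 3) + \delta(x + 3)}{12}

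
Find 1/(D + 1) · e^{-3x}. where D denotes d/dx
- \frac{e^{- 3 x}}{2}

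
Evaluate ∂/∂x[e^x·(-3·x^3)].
3 x^{2} \left(- x - 3\right) e^{x}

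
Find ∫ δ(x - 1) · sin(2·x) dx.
\sin{\left(2 \right)}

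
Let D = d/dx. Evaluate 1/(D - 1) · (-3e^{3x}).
- \frac{3 e^{3 x}}{2}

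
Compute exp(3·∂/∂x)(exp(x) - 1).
e^{x + 3} - 1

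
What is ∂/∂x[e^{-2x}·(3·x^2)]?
6 x \left(1 - x\right) e^{- 2 x}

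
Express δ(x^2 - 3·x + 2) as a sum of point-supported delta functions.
\frac{\delta(x - 1) + \delta(x - 2)}{1}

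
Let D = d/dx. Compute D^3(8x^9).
4032 x^{6}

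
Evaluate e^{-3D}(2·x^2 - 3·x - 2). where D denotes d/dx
2 x^{2} - 15 x + 25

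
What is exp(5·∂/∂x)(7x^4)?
7 x^{4} + 140 x^{3} + 1050 x^{2} + 3500 x + 4375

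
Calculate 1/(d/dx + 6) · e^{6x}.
\frac{e^{6 x}}{12}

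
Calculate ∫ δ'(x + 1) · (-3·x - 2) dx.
3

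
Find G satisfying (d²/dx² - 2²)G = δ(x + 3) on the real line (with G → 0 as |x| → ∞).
-\frac{e^{-2|x + 3|}}{4}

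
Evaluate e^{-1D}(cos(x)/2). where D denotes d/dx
\frac{\cos{\left(x - 1 \right)}}{2}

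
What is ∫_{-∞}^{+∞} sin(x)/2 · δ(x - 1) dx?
\frac{\sin{\left(1 \right)}}{2}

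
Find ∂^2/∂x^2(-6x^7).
- 252 x^{5}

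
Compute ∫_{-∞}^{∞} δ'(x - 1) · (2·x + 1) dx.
-2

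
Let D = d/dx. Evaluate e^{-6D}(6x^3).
6 x^{3} - 108 x^{2} + 648 x - 1296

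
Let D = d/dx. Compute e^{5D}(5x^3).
5 x^{3} + 75 x^{2} + 375 x + 625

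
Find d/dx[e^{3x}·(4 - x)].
\left(11 - 3 x\right) e^{3 x}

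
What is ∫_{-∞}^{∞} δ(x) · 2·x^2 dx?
0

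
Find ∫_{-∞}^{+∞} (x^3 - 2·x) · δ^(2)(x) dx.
0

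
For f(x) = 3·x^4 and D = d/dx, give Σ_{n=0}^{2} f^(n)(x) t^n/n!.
3 x^{2} \left(6 t^{2} + 4 t x + x^{2}\right)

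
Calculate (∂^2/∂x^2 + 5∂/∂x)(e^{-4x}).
- 4 e^{- 4 x}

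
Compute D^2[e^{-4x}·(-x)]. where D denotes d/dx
8 \left(1 - 2 x\right) e^{- 4 x}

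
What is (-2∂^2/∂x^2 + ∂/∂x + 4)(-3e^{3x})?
33 e^{3 x}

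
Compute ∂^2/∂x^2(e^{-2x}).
4 e^{- 2 x}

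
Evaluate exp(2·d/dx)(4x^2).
4 x^{2} + 16 x + 16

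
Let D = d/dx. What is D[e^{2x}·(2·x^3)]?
x^{2} \left(4 x + 6\right) e^{2 x}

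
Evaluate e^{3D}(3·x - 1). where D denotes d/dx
3 x + 8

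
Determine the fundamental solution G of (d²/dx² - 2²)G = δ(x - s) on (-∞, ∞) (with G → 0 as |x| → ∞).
-\frac{e^{-2|x-s|}}{4}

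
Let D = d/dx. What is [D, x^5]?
5 x^{4}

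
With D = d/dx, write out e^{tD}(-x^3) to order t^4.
- t^{3} - 3 t^{2} x - 3 t x^{2} - x^{3}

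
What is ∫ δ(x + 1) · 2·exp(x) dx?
\frac{2}{e}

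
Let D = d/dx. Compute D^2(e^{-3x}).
9 e^{- 3 x}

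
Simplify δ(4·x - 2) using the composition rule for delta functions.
\frac{\delta(x - 1/2)}{4}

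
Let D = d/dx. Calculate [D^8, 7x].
56D^{7}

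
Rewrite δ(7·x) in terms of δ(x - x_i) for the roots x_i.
\frac{\delta(x)}{7}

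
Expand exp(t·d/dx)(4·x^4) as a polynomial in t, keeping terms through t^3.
4 x \left(4 t^{3} + 6 t^{2} x + 4 t x^{2} + x^{3}\right)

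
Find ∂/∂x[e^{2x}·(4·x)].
\left(8 x + 4\right) e^{2 x}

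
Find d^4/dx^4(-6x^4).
-144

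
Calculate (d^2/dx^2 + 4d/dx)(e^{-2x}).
- 4 e^{- 2 x}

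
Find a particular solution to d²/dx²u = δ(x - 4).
\frac{|x - 4|}{2}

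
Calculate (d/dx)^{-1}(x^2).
\frac{x^{3}}{3}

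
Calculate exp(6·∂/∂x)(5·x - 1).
5 x + 29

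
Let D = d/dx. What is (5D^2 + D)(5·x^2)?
10 x + 50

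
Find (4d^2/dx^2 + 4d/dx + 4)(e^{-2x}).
12 e^{- 2 x}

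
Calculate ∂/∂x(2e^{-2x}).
- 4 e^{- 2 x}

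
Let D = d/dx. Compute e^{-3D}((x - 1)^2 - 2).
x^{2} - 8 x + 14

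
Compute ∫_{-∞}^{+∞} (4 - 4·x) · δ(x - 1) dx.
0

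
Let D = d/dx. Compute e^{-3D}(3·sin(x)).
3 \sin{\left(x - 3 \right)}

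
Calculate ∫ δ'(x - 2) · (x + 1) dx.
-1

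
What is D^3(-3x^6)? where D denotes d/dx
- 360 x^{3}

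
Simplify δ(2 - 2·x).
\frac{\delta(x - 1)}{2}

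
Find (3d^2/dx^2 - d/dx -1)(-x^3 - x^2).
x^{3} + 4 x^{2} - 16 x - 6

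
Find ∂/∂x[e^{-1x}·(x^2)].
x \left(2 - x\right) e^{- x}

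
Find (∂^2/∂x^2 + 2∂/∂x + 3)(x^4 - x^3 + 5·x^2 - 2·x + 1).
3 x^{4} + 5 x^{3} + 21 x^{2} + 8 x + 9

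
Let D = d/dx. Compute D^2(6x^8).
336 x^{6}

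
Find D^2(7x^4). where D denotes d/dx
84 x^{2}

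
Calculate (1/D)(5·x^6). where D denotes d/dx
\frac{5 x^{7}}{7}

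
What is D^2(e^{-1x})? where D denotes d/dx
e^{- x}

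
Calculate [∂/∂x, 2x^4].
8 x^{3}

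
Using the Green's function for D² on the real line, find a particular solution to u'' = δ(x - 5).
\frac{|x - 5|}{2}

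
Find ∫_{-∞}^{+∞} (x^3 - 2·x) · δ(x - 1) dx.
-1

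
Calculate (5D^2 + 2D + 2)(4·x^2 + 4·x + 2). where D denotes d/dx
8 x^{2} + 24 x + 52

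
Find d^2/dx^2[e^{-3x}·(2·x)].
6 \left(3 x - 2\right) e^{- 3 x}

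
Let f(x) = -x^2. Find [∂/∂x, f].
- 2 x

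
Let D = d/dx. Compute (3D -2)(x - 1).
5 - 2 x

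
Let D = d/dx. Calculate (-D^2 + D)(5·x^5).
25 x^{3} \left(x - 4\right)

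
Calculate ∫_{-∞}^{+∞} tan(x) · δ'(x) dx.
-1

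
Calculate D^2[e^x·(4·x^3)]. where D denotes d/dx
4 x \left(x^{2} + 6 x + 6\right) e^{x}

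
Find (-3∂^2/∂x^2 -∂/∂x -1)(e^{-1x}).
- 3 e^{- x}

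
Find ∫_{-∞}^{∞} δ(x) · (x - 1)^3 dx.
-1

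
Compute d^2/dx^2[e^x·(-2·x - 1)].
\left(- 2 x - 5\right) e^{x}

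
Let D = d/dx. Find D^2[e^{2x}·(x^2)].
\left(4 x^{2} + 8 x + 2\right) e^{2 x}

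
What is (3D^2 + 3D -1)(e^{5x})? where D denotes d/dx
89 e^{5 x}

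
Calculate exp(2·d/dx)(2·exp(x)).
2 e^{x + 2}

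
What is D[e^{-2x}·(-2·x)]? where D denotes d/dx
2 \left(2 x - 1\right) e^{- 2 x}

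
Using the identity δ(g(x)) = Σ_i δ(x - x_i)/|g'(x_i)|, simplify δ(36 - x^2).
\frac{\delta(x - 6) + \delta(x + 6)}{12}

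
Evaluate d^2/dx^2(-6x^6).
- 180 x^{4}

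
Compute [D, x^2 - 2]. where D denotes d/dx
2 x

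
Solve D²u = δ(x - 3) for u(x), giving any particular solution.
\frac{|x - 3|}{2}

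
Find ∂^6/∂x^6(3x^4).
0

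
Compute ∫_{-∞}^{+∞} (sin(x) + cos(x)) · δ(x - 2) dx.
\cos{\left(2 \right)} + \sin{\left(2 \right)}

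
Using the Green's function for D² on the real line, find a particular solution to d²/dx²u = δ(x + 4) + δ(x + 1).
\frac{|x + 4|}{2} + \frac{|x + 1|}{2}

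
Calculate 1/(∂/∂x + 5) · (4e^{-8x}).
- \frac{4 e^{- 8 x}}{3}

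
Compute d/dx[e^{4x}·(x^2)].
2 x \left(2 x + 1\right) e^{4 x}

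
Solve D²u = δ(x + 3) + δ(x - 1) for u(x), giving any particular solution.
\frac{|x + 3|}{2} + \frac{|x - 1|}{2}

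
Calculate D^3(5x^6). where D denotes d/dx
600 x^{3}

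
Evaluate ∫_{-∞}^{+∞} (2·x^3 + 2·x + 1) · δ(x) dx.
1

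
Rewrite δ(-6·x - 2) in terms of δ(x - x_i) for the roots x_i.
\frac{\delta(x + 1/3)}{6}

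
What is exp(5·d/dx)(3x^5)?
3 x^{5} + 75 x^{4} + 750 x^{3} + 3750 x^{2} + 9375 x + 9375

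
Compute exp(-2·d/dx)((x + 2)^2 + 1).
x^{2} + 1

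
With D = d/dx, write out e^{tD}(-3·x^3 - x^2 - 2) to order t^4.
- 3 t^{3} - t^{2} \left(9 x + 1\right) - t x \left(9 x + 2\right) - 3 x^{3} - x^{2} - 2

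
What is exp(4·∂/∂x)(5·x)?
5 x + 20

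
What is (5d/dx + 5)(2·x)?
10 x + 10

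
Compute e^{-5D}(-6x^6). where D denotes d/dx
- 6 x^{6} + 180 x^{5} - 2250 x^{4} + 15000 x^{3} - 56250 x^{2} + 112500 x - 93750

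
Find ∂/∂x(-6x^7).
- 42 x^{6}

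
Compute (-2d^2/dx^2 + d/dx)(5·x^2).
10 x - 20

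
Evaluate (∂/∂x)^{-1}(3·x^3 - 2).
\frac{3 x^{4}}{4} - 2 x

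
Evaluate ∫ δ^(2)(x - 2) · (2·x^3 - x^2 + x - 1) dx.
22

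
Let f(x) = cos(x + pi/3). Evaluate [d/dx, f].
- \sin{\left(x + \frac{\pi}{3} \right)}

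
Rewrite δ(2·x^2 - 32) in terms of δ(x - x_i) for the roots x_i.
\frac{\delta(x - 4) + \delta(x + 4)}{16}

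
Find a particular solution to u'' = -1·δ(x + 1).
-\frac{|x + 1|}{2}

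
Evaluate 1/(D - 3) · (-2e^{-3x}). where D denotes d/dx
\frac{e^{- 3 x}}{3}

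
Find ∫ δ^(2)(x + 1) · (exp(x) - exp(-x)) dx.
- 2 \sinh{\left(1 \right)}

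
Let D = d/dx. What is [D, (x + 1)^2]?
2 x + 2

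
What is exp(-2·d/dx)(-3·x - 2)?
4 - 3 x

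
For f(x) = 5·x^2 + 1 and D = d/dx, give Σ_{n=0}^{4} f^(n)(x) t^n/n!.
5 t^{2} + 10 t x + 5 x^{2} + 1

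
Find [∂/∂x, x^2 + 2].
2 x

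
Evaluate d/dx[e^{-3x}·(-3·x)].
3 \left(3 x - 1\right) e^{- 3 x}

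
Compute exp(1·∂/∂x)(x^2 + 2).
x^{2} + 2 x + 3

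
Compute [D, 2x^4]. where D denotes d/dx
8 x^{3}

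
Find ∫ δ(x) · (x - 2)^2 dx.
4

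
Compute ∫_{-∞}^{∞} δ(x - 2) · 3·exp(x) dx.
3 e^{2}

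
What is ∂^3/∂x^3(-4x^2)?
0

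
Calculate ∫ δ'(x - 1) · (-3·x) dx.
3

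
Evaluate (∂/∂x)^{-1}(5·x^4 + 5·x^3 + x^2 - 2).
x^{5} + \frac{5 x^{4}}{4} + \frac{x^{3}}{3} - 2 x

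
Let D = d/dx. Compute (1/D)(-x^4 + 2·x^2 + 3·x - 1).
- \frac{x^{5}}{5} + \frac{2 x^{3}}{3} + \frac{3 x^{2}}{2} - x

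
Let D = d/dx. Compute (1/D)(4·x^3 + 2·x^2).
x^{4} + \frac{2 x^{3}}{3}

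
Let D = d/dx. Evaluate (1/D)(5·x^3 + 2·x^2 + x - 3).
\frac{5 x^{4}}{4} + \frac{2 x^{3}}{3} + \frac{x^{2}}{2} - 3 x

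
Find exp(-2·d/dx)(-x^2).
- x^{2} + 4 x - 4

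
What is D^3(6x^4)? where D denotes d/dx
144 x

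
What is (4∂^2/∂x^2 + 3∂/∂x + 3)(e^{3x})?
48 e^{3 x}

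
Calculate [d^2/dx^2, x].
2\frac{d}{dx}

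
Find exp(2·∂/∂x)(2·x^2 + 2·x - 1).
2 x^{2} + 10 x + 11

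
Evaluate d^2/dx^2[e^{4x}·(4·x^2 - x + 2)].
\left(64 x^{2} + 48 x + 32\right) e^{4 x}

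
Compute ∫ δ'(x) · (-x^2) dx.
0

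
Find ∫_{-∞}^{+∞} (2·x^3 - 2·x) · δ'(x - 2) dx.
-22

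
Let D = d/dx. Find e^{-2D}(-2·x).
4 - 2 x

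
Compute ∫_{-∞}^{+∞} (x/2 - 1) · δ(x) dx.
-1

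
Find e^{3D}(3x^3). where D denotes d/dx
3 x^{3} + 27 x^{2} + 81 x + 81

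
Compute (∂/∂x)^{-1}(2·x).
x^{2}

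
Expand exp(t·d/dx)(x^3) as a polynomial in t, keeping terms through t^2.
x \left(3 t^{2} + 3 t x + x^{2}\right)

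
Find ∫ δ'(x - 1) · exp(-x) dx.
e^{-1}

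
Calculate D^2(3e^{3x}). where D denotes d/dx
27 e^{3 x}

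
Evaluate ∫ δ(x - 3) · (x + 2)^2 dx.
25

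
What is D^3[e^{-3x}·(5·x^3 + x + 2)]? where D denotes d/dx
3 \left(- 45 x^{3} + 135 x^{2} - 99 x + 1\right) e^{- 3 x}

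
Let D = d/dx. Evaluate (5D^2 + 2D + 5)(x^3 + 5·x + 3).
5 x^{3} + 6 x^{2} + 55 x + 25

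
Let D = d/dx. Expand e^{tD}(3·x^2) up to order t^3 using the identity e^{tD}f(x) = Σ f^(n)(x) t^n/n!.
3 t^{2} + 6 t x + 3 x^{2}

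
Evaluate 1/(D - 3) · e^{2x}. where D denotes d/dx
- e^{2 x}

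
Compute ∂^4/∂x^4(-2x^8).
- 3360 x^{4}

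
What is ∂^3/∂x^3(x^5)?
60 x^{2}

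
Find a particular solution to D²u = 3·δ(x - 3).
\frac{3|x - 3|}{2}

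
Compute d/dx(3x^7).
21 x^{6}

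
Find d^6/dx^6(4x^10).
604800 x^{4}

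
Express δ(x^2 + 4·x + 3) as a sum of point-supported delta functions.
\frac{\delta(x + 1) + \delta(x + 3)}{2}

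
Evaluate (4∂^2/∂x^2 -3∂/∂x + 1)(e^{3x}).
28 e^{3 x}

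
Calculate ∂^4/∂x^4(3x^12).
35640 x^{8}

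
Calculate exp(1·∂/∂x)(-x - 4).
- x - 5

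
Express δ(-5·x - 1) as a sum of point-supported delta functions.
\frac{\delta(x + 1/5)}{5}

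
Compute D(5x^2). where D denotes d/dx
10 x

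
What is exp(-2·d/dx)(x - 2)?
x - 4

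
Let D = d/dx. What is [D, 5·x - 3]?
5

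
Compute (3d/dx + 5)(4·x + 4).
20 x + 32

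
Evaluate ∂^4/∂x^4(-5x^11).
- 39600 x^{7}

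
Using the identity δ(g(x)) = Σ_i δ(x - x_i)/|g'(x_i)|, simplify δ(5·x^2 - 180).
\frac{\delta(x - 6) + \delta(x + 6)}{60}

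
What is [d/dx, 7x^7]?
49 x^{6}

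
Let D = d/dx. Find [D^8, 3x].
24D^{7}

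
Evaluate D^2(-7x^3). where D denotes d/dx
- 42 x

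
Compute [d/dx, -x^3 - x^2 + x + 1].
- 3 x^{2} - 2 x + 1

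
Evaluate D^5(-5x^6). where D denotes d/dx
- 3600 x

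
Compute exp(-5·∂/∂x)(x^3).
x^{3} - 15 x^{2} + 75 x - 125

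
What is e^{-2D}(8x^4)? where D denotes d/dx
8 x^{4} - 64 x^{3} + 192 x^{2} - 256 x + 128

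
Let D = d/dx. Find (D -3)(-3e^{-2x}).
15 e^{- 2 x}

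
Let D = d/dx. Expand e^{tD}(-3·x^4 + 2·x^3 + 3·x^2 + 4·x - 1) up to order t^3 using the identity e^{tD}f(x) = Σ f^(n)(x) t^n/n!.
t^{3} \left(2 - 12 x\right) + t^{2} \left(- 18 x^{2} + 6 x + 3\right) + 2 t \left(- 6 x^{3} + 3 x^{2} + 3 x + 2\right) - 3 x^{4} + 2 x^{3} + 3 x^{2} + 4 x - 1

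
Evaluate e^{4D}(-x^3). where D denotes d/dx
- x^{3} - 12 x^{2} - 48 x - 64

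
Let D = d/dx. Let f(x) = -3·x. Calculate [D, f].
-3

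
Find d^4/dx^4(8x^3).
0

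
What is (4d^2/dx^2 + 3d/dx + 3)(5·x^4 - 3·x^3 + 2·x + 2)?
15 x^{4} + 51 x^{3} + 213 x^{2} - 66 x + 12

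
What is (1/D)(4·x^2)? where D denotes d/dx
\frac{4 x^{3}}{3}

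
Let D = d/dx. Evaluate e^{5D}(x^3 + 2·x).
x^{3} + 15 x^{2} + 77 x + 135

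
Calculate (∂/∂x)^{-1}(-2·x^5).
- \frac{x^{6}}{3}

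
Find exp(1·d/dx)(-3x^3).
- 3 x^{3} - 9 x^{2} - 9 x - 3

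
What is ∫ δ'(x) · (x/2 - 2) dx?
- \frac{1}{2}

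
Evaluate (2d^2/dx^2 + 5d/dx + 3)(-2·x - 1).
- 6 x - 13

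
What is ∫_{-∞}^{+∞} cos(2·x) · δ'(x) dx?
0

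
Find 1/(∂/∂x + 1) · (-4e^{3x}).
- e^{3 x}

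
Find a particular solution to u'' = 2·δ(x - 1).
|x - 1|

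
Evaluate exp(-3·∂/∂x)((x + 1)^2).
x^{2} - 4 x + 4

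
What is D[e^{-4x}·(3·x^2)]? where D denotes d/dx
6 x \left(1 - 2 x\right) e^{- 4 x}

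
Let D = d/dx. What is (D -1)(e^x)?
0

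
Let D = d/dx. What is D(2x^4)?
8 x^{3}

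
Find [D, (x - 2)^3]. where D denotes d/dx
3 \left(x - 2\right)^{2}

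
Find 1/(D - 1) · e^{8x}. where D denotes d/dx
\frac{e^{8 x}}{7}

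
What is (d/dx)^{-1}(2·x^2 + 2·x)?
\frac{2 x^{3}}{3} + x^{2}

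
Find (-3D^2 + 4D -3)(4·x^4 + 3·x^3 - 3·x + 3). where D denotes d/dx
- 12 x^{4} + 55 x^{3} - 108 x^{2} - 45 x - 21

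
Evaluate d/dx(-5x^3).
- 15 x^{2}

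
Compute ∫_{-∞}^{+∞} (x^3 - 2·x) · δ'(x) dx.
2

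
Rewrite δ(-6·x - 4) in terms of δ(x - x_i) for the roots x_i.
\frac{\delta(x + 2/3)}{6}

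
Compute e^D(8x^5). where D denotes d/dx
8 x^{5} + 40 x^{4} + 80 x^{3} + 80 x^{2} + 40 x + 8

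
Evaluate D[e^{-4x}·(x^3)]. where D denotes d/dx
x^{2} \left(3 - 4 x\right) e^{- 4 x}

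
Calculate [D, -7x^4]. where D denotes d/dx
- 28 x^{3}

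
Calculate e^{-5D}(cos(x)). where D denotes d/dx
\cos{\left(x - 5 \right)}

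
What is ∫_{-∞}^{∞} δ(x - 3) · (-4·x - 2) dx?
-14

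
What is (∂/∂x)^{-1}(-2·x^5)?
- \frac{x^{6}}{3}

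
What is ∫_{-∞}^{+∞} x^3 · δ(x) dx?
0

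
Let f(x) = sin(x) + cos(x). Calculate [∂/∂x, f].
- \sin{\left(x \right)} + \cos{\left(x \right)}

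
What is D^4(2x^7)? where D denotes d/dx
1680 x^{3}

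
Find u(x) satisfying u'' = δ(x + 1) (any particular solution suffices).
\frac{|x + 1|}{2}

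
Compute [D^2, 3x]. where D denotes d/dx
6D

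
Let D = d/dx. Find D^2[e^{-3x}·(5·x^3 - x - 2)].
3 \left(15 x^{3} - 30 x^{2} + 7 x - 4\right) e^{- 3 x}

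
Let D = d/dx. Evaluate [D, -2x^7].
- 14 x^{6}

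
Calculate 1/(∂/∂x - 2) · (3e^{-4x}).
- \frac{e^{- 4 x}}{2}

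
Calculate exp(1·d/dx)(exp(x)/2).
\frac{e^{x + 1}}{2}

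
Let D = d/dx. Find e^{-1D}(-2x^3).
- 2 x^{3} + 6 x^{2} - 6 x + 2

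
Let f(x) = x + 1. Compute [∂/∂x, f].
1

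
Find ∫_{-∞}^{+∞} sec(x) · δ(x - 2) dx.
\sec{\left(2 \right)}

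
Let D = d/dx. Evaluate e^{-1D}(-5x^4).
- 5 x^{4} + 20 x^{3} - 30 x^{2} + 20 x - 5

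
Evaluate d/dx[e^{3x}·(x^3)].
3 x^{2} \left(x + 1\right) e^{3 x}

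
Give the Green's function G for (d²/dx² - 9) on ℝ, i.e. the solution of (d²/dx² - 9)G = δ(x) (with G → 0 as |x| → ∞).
-\frac{e^{-3|x|}}{6}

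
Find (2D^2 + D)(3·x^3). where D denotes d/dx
9 x \left(x + 4\right)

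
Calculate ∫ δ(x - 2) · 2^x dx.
4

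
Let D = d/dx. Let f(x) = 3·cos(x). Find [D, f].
- 3 \sin{\left(x \right)}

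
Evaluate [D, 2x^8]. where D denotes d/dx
16 x^{7}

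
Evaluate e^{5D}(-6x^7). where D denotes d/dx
- 6 x^{7} - 210 x^{6} - 3150 x^{5} - 26250 x^{4} - 131250 x^{3} - 393750 x^{2} - 656250 x - 468750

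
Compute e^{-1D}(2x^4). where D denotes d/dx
2 x^{4} - 8 x^{3} + 12 x^{2} - 8 x + 2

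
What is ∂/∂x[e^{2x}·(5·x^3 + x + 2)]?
\left(10 x^{3} + 15 x^{2} + 2 x + 5\right) e^{2 x}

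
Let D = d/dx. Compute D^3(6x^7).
1260 x^{4}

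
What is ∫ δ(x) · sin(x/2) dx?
0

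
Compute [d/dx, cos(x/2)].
- \frac{\sin{\left(\frac{x}{2} \right)}}{2}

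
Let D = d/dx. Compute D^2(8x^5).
160 x^{3}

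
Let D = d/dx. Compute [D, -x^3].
- 3 x^{2}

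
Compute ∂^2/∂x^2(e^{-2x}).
4 e^{- 2 x}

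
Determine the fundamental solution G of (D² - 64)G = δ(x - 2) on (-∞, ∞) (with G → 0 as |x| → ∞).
-\frac{e^{-8|x - 2|}}{16}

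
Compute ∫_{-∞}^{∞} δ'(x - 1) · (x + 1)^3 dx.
-12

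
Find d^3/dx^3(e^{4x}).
64 e^{4 x}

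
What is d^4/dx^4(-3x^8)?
- 5040 x^{4}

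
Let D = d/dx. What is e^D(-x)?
- x - 1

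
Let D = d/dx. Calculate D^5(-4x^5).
-480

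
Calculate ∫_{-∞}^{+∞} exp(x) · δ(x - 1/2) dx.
e^{\frac{1}{2}}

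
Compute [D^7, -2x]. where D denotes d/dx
-14D^{6}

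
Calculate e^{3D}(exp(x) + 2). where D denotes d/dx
e^{x + 3} + 2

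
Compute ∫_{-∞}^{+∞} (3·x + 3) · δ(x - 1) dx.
6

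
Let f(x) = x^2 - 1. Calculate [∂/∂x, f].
2 x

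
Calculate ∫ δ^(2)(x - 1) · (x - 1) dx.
0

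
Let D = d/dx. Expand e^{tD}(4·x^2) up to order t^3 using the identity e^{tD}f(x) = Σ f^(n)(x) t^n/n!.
4 t^{2} + 8 t x + 4 x^{2}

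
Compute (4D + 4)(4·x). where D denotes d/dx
16 x + 16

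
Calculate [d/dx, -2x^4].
- 8 x^{3}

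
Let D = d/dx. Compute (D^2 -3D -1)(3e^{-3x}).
51 e^{- 3 x}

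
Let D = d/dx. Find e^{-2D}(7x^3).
7 x^{3} - 42 x^{2} + 84 x - 56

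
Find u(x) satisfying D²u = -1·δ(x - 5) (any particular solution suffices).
-\frac{|x - 5|}{2}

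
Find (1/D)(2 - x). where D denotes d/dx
- \frac{x^{2}}{2} + 2 x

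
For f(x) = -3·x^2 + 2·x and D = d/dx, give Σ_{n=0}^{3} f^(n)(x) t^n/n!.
- 3 t^{2} - 2 t \left(3 x - 1\right) - 3 x^{2} + 2 x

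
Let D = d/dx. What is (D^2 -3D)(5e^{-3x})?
90 e^{- 3 x}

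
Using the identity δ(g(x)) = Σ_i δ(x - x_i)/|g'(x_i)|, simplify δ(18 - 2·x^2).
\frac{\delta(x - 3) + \delta(x + 3)}{12}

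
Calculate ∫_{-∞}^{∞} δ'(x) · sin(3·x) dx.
-3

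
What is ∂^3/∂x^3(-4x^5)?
- 240 x^{2}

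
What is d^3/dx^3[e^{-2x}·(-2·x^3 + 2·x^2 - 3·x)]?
8 \left(2 x^{3} - 11 x^{2} + 18 x - 9\right) e^{- 2 x}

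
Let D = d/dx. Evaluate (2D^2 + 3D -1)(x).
3 - x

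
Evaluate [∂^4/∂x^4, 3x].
12\frac{d^{3}}{dx^{3}}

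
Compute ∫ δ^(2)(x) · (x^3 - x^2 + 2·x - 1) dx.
-2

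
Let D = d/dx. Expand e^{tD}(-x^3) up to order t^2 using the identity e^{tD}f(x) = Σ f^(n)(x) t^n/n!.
x \left(- 3 t^{2} - 3 t x - x^{2}\right)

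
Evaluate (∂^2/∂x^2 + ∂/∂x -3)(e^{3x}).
9 e^{3 x}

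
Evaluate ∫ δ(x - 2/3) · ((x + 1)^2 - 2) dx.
\frac{7}{9}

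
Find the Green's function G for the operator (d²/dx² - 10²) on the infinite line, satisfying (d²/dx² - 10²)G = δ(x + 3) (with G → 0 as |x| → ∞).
-\frac{e^{-10|x + 3|}}{20}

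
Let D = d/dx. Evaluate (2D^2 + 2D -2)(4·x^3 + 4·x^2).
- 8 x^{3} + 16 x^{2} + 64 x + 16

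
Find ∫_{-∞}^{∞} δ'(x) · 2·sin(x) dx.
-2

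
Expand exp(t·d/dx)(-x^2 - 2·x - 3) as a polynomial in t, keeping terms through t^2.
- t^{2} - 2 t \left(x + 1\right) - x^{2} - 2 x - 3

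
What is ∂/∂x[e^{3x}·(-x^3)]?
3 x^{2} \left(- x - 1\right) e^{3 x}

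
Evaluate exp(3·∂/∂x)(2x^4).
2 x^{4} + 24 x^{3} + 108 x^{2} + 216 x + 162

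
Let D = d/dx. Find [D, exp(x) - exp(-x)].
2 \cosh{\left(x \right)}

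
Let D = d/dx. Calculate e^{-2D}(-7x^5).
- 7 x^{5} + 70 x^{4} - 280 x^{3} + 560 x^{2} - 560 x + 224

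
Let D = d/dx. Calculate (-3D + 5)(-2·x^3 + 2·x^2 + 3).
- 10 x^{3} + 28 x^{2} - 12 x + 15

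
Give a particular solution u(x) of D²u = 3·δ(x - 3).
\frac{3|x - 3|}{2}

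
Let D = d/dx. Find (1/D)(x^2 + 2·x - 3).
\frac{x^{3}}{3} + x^{2} - 3 x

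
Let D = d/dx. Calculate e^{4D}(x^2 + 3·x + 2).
x^{2} + 11 x + 30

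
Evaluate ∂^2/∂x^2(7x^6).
210 x^{4}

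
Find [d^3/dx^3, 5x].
15\frac{d^{2}}{dx^{2}}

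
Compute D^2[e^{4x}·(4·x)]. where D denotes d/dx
\left(64 x + 32\right) e^{4 x}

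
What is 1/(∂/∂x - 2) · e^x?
- e^{x}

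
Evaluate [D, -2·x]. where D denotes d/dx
-2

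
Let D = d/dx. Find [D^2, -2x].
-4D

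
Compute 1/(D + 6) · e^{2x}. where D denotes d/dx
\frac{e^{2 x}}{8}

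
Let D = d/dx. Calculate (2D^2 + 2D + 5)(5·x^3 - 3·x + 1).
25 x^{3} + 30 x^{2} + 45 x - 1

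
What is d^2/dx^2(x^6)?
30 x^{4}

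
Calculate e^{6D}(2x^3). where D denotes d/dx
2 x^{3} + 36 x^{2} + 216 x + 432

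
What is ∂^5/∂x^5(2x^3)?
0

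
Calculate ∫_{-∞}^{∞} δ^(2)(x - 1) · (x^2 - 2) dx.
2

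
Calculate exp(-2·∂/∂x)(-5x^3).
- 5 x^{3} + 30 x^{2} - 60 x + 40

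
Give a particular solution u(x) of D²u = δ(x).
\frac{|x|}{2}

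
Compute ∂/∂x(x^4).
4 x^{3}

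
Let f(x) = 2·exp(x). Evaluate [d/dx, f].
2 e^{x}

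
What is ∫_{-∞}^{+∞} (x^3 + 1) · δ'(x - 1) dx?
-3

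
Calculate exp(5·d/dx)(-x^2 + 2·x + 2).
- x^{2} - 8 x - 13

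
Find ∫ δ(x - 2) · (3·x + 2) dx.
8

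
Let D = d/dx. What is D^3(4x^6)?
480 x^{3}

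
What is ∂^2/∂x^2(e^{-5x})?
25 e^{- 5 x}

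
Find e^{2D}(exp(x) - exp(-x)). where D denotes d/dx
2 \sinh{\left(x + 2 \right)}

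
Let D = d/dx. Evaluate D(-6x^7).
- 42 x^{6}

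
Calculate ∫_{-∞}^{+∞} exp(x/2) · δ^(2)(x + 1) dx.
\frac{1}{4 e^{\frac{1}{2}}}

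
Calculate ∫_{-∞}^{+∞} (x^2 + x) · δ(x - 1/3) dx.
\frac{4}{9}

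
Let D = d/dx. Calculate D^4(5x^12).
59400 x^{8}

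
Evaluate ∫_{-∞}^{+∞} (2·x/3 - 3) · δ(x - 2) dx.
- \frac{5}{3}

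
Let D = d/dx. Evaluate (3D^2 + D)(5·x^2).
10 x + 30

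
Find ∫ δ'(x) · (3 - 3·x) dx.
3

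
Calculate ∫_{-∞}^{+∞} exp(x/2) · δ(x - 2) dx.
e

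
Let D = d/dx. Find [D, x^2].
2 x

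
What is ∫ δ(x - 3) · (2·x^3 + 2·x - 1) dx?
59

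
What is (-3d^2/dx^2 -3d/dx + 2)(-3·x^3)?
3 x \left(- 2 x^{2} + 9 x + 18\right)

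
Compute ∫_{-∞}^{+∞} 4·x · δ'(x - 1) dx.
-4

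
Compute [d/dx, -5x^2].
- 10 x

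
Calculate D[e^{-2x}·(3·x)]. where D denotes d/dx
3 \left(1 - 2 x\right) e^{- 2 x}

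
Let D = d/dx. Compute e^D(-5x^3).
- 5 x^{3} - 15 x^{2} - 15 x - 5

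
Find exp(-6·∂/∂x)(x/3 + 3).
\frac{x}{3} + 1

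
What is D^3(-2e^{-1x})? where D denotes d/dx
2 e^{- x}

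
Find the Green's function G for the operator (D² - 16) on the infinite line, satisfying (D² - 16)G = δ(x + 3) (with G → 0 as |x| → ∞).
-\frac{e^{-4|x + 3|}}{8}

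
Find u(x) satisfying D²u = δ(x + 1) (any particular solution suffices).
\frac{|x + 1|}{2}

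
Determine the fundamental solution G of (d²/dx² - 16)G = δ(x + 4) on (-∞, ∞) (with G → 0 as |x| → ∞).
-\frac{e^{-4|x + 4|}}{8}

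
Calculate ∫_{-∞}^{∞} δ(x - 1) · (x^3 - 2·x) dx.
-1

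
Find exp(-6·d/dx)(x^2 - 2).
x^{2} - 12 x + 34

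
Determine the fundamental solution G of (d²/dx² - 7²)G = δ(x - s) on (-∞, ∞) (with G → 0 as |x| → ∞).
-\frac{e^{-7|x-s|}}{14}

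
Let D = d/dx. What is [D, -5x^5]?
- 25 x^{4}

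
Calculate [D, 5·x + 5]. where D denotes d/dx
5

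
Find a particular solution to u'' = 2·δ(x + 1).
|x + 1|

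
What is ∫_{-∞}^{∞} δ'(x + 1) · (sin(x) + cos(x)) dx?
- \sin{\left(1 \right)} - \cos{\left(1 \right)}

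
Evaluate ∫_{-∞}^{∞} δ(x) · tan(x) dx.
0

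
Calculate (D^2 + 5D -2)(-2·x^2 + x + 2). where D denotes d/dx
4 x^{2} - 22 x - 3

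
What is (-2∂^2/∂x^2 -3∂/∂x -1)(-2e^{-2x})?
6 e^{- 2 x}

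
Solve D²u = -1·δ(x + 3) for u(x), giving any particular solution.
-\frac{|x + 3|}{2}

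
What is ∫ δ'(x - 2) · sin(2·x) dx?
- 2 \cos{\left(4 \right)}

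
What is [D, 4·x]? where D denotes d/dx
4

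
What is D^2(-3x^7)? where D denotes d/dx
- 126 x^{5}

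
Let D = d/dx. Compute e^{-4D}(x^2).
x^{2} - 8 x + 16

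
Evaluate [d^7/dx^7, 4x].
28\frac{d^{6}}{dx^{6}}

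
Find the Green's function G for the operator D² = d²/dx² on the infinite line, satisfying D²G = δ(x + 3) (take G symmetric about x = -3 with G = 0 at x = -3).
\frac{|x + 3|}{2}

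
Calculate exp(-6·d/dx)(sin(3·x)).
\sin{\left(3 x - 18 \right)}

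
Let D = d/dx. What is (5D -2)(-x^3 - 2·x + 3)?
2 x^{3} - 15 x^{2} + 4 x - 16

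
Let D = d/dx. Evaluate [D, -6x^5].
- 30 x^{4}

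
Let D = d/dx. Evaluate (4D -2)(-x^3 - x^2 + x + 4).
2 x^{3} - 10 x^{2} - 10 x - 4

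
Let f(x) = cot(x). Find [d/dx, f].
- \frac{1}{\sin^{2}{\left(x \right)}}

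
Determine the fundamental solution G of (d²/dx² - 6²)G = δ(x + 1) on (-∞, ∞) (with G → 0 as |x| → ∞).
-\frac{e^{-6|x + 1|}}{12}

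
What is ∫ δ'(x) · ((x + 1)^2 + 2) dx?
-2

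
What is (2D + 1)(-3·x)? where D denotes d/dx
- 3 x - 6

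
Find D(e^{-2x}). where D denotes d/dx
- 2 e^{- 2 x}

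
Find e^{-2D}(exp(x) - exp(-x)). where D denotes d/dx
- e^{2 - x} + e^{x - 2}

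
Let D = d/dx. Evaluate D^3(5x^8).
1680 x^{5}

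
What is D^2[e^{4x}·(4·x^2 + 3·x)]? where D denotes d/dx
\left(64 x^{2} + 112 x + 32\right) e^{4 x}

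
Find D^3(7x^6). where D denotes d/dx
840 x^{3}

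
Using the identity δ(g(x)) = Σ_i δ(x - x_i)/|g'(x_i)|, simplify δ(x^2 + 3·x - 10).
\frac{\delta(x + 5) + \delta(x - 2)}{7}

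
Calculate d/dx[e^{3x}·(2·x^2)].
2 x \left(3 x + 2\right) e^{3 x}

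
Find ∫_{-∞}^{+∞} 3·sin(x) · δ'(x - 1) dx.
- 3 \cos{\left(1 \right)}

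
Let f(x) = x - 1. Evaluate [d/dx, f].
1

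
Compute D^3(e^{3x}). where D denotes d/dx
27 e^{3 x}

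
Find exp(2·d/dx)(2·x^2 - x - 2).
2 x^{2} + 7 x + 4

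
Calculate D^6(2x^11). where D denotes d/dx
665280 x^{5}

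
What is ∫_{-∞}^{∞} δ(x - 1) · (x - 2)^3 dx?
-1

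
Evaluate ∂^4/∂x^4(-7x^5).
- 840 x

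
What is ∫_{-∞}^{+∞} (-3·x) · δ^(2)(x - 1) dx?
0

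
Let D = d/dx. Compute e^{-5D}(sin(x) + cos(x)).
\sqrt{2} \cos{\left(- x + \frac{\pi}{4} + 5 \right)}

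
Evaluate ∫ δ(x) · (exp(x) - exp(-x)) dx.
0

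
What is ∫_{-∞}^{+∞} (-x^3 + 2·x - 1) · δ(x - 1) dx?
0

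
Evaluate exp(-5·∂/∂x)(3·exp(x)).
3 e^{x - 5}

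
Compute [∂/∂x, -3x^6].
- 18 x^{5}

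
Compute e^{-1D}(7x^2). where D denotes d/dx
7 x^{2} - 14 x + 7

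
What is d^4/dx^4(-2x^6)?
- 720 x^{2}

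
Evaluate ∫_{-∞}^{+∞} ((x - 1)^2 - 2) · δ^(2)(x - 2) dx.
2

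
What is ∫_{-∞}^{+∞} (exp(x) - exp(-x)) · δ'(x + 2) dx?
- 2 \cosh{\left(2 \right)}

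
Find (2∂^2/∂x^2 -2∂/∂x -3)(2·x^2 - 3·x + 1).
- 6 x^{2} + x + 11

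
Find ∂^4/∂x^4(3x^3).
0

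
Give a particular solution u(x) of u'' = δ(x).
\frac{|x|}{2}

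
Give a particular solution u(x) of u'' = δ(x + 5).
\frac{|x + 5|}{2}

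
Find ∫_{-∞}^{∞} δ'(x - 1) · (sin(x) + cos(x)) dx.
- \cos{\left(1 \right)} + \sin{\left(1 \right)}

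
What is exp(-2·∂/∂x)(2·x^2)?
2 x^{2} - 8 x + 8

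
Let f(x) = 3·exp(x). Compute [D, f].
3 e^{x}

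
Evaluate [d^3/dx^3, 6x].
18\frac{d^{2}}{dx^{2}}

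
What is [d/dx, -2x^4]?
- 8 x^{3}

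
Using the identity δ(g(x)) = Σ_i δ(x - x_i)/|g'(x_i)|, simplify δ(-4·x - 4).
\frac{\delta(x + 1)}{4}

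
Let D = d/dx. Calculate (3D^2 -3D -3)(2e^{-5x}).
174 e^{- 5 x}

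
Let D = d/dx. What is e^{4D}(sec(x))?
\sec{\left(x + 4 \right)}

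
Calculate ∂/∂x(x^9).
9 x^{8}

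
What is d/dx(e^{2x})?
2 e^{2 x}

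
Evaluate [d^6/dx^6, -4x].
-24\frac{d^{5}}{dx^{5}}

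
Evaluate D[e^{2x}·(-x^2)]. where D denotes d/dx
2 x \left(- x - 1\right) e^{2 x}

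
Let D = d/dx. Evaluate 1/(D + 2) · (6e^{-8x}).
- e^{- 8 x}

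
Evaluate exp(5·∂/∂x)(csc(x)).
\csc{\left(x + 5 \right)}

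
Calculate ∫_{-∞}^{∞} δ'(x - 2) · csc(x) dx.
\cot{\left(2 \right)} \csc{\left(2 \right)}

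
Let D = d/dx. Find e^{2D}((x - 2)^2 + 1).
x^{2} + 1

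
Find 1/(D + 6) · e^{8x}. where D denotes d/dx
\frac{e^{8 x}}{14}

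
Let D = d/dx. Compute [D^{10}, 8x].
80D^{9}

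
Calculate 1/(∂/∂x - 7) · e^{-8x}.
- \frac{e^{- 8 x}}{15}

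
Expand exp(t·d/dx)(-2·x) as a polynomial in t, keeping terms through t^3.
- 2 t - 2 x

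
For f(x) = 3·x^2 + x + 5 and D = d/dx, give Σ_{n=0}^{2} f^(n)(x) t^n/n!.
3 t^{2} + t \left(6 x + 1\right) + 3 x^{2} + x + 5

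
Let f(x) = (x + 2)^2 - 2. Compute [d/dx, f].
2 x + 4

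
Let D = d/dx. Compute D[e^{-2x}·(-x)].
\left(2 x - 1\right) e^{- 2 x}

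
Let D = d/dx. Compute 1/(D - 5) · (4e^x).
- e^{x}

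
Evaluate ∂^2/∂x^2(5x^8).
280 x^{6}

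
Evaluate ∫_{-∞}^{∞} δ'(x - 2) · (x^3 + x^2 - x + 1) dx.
-15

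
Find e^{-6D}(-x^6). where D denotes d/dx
- x^{6} + 36 x^{5} - 540 x^{4} + 4320 x^{3} - 19440 x^{2} + 46656 x - 46656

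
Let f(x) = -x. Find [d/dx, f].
-1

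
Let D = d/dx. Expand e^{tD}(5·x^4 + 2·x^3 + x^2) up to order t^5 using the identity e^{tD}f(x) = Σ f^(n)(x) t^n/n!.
5 t^{4} + t^{3} \left(20 x + 2\right) + t^{2} \left(30 x^{2} + 6 x + 1\right) + 2 t x \left(10 x^{2} + 3 x + 1\right) + 5 x^{4} + 2 x^{3} + x^{2}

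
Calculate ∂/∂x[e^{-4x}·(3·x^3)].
x^{2} \left(9 - 12 x\right) e^{- 4 x}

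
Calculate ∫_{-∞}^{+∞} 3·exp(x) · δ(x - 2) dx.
3 e^{2}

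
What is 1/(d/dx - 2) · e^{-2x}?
- \frac{e^{- 2 x}}{4}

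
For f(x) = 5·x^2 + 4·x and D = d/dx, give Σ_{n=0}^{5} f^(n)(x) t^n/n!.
5 t^{2} + 2 t \left(5 x + 2\right) + 5 x^{2} + 4 x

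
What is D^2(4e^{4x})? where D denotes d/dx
64 e^{4 x}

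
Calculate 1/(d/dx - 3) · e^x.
- \frac{e^{x}}{2}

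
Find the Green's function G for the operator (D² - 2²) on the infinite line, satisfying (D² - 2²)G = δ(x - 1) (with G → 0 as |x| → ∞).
-\frac{e^{-2|x - 1|}}{4}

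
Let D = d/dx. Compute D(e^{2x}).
2 e^{2 x}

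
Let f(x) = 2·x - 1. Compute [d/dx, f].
2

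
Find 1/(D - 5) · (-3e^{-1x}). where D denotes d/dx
\frac{e^{- x}}{2}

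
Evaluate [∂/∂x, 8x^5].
40 x^{4}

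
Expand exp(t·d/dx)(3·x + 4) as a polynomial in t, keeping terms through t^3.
3 t + 3 x + 4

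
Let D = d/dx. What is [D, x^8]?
8 x^{7}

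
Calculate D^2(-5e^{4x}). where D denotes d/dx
- 80 e^{4 x}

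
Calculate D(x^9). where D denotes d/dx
9 x^{8}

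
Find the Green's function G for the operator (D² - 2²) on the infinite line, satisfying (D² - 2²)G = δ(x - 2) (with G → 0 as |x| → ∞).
-\frac{e^{-2|x - 2|}}{4}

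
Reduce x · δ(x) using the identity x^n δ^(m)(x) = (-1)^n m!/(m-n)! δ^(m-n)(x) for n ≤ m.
0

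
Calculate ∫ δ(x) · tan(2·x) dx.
0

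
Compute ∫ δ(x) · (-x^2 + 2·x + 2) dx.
2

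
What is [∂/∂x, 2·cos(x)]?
- 2 \sin{\left(x \right)}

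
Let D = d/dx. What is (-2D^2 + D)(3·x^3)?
9 x \left(x - 4\right)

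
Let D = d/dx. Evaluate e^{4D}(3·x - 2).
3 x + 10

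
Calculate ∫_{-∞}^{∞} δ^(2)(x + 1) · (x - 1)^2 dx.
2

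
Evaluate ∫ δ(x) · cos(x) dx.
1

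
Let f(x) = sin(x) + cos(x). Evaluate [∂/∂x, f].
- \sin{\left(x \right)} + \cos{\left(x \right)}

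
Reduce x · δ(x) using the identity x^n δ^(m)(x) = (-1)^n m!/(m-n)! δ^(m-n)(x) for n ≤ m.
0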